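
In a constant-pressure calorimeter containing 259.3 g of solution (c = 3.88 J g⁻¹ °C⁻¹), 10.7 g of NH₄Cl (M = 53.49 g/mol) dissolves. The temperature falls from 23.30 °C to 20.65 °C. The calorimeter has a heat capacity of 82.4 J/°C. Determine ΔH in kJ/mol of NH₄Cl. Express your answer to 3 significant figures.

|ΔT| = |20.65 − 23.30| = 2.65 °C
|q_surr| = (259.3 × 3.88 + 82.4) × 2.65 = 1088.484 × 2.65 = 2884 J
n(NH₄Cl) = 10.7 / 53.49 = 0.2000 mol
Temperature fell, so q_rxn = +|q_surr| = 2.884 kJ
ΔH = q_rxn / n = 14.42 kJ/mol

ΔH = 14.4 kJ/mol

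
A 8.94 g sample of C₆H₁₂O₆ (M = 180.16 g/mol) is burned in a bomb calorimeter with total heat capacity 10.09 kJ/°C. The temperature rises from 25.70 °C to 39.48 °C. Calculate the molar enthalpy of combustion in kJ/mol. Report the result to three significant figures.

ΔT = 39.48 − 25.70 = 13.78 °C
q_cal = C_cal × ΔT = 10.09 × 13.78 = 139.0402 kJ
n = 8.94 / 180.16 = 0.04962 mol
q_rxn = −q_cal = -139.0402 kJ
ΔH = -139.0402 / 0.04962 = -2802 kJ/mol

ΔH = -2800 kJ/mol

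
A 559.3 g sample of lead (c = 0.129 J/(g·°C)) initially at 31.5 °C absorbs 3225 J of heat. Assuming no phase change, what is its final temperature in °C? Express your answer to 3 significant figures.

T_f = 76.2 °C

ΔT = q / (m c) = 3225 / (559.3 × 0.129) = 44.70 °C
T_f = 31.5 + 44.70 = 76.20 °C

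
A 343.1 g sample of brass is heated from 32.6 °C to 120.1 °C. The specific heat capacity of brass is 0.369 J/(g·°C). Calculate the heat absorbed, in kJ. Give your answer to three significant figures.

q = 11.1 kJ

q = m c ΔT = 343.1 × 0.369 × (120.1 − 32.6)
q = 343.1 × 0.369 × 87.5 = 11080 J = 11.1 kJ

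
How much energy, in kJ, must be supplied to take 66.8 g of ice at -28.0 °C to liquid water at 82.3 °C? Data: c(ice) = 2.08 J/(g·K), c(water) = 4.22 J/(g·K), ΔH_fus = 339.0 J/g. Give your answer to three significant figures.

q = 49.7 kJ

q1 (heat ice -28.0→0.0 °C): 66.8 × 2.08 × 28.0 = 3890 J
q2 (melt at 0 °C): 66.8 × 339.0 = 22645 J
q3 (heat water 0.0→82.3 °C): 66.8 × 4.22 × 82.3 = 23200 J
Total: 3890 + 22645 + 23200 = 49735 J = 49.7 kJ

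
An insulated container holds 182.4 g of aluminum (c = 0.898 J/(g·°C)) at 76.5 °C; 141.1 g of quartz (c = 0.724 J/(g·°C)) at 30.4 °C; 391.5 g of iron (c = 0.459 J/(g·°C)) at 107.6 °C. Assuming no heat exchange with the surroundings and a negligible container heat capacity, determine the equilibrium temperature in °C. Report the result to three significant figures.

Σ mᵢcᵢ(T − Tᵢ) = 0  ⇒  T = Σ mᵢcᵢTᵢ / Σ mᵢcᵢ
Σ mᵢcᵢ = 182.4×0.898 + 141.1×0.724 + 391.5×0.459 = 445.6501
Σ mᵢcᵢTᵢ = 163.7952×76.5 + 102.1564×30.4 + 179.6985×107.6 = 34971
T = 34971 / 445.6501 = 78.47 °C

T_f = 78.5 °C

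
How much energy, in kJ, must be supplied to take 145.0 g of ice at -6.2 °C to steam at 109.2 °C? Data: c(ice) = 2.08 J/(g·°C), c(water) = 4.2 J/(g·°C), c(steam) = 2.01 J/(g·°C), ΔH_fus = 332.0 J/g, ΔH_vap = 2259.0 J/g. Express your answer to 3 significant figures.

q1 (heat ice -6.2→0.0 °C): 145.0 × 2.08 × 6.2 = 1870 J
q2 (melt at 0 °C): 145.0 × 332.0 = 48140 J
q3 (heat water 0.0→100.0 °C): 145.0 × 4.2 × 100.0 = 60900 J
q4 (vaporize at 100 °C): 145.0 × 2259.0 = 327555 J
q5 (heat steam 100.0→109.2 °C): 145.0 × 2.01 × 9.2 = 2681 J
Total: 1870 + 48140 + 60900 + 327555 + 2681 = 441146 J = 441 kJ

q = 441 kJ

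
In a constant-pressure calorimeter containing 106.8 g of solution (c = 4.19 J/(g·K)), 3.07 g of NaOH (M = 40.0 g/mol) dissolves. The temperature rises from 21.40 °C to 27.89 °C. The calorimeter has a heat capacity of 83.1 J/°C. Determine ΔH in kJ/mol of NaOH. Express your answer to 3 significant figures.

|ΔT| = |27.89 − 21.40| = 6.49 °C
|q_surr| = (106.8 × 4.19 + 83.1) × 6.49 = 530.592 × 6.49 = 3444 J
n(NaOH) = 3.07 / 40.0 = 0.07675 mol
Temperature rose, so q_rxn = −|q_surr| = -3.444 kJ
ΔH = q_rxn / n = -44.87 kJ/mol

ΔH = -44.9 kJ/mol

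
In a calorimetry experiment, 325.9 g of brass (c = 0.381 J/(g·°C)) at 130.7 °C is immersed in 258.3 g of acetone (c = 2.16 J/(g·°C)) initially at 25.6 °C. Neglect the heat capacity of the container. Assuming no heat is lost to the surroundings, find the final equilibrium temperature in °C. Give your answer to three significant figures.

T_f = 44.7 °C

Heat lost by brass = heat gained by acetone.
(325.9)(0.381)(130.7 − T) = (258.3)(2.16)(T − 25.6)
124.1679 (130.7 − T) = 557.928 (T − 25.6)
16229 − 124.1679 T = 557.928 T − 14283
30512 = 682.0959 T
T = 44.73 °C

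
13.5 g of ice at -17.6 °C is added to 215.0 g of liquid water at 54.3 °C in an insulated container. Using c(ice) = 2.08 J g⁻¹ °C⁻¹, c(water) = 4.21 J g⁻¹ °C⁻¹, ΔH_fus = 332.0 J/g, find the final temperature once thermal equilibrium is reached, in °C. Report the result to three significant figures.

T_f = 45.9 °C

Heat to bring ice to 0 °C and melt it: q₁ = 13.5×2.08×17.6 + 13.5×332.0 = 4976.2 J
Heat the water can supply cooling to 0 °C: 215.0×4.21×54.3 = 49149.6 J > q₁, so all ice melts.
Energy balance: 215.0×4.21×(54.3 − T) = 4976.2 + 13.5×4.21×(T − 0)
905.15(54.3 − T) = 4976.2 + 56.835 T
49149.6 − 4976.2 = 961.985 T
T = 44173.4 / 961.985 = 45.92 °C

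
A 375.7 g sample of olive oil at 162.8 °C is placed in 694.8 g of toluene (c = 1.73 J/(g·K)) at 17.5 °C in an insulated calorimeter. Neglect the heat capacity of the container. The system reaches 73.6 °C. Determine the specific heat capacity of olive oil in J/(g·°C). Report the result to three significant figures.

q_gained = (694.8 × 1.73) × (73.6 − 17.5) = 67430 J
q_lost = 375.7 × c × (162.8 − 73.6) = 33512.44 c
Set equal: c = 67430 / 33512.44 = 2.01 J/(g·°C)

c = 2.01 J/(g·°C)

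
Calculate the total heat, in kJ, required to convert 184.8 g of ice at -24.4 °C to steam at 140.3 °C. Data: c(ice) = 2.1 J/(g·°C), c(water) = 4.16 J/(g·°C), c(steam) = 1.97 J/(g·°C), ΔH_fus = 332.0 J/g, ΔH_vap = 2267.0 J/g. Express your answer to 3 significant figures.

q = 581 kJ

q1 (heat ice -24.4→0.0 °C): 184.8 × 2.1 × 24.4 = 9469 J
q2 (melt at 0 °C): 184.8 × 332.0 = 61354 J
q3 (heat water 0.0→100.0 °C): 184.8 × 4.16 × 100.0 = 76877 J
q4 (vaporize at 100 °C): 184.8 × 2267.0 = 418942 J
q5 (heat steam 100.0→140.3 °C): 184.8 × 1.97 × 40.3 = 14671 J
Total: 9469 + 61354 + 76877 + 418942 + 14671 = 581313 J = 581 kJ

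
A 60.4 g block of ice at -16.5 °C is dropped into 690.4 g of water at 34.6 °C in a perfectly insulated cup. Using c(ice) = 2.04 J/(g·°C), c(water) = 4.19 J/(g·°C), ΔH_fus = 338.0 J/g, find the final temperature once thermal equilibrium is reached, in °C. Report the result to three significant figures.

Heat to bring ice to 0 °C and melt it: q₁ = 60.4×2.04×16.5 + 60.4×338.0 = 22448 J
Heat the water can supply cooling to 0 °C: 690.4×4.19×34.6 = 100090 J > q₁, so all ice melts.
Energy balance: 690.4×4.19×(34.6 − T) = 22448 + 60.4×4.19×(T − 0)
2892.776(34.6 − T) = 22448 + 253.076 T
100090 − 22448 = 3145.852 T
T = 77642 / 3145.852 = 24.68 °C

T_f = 24.7 °C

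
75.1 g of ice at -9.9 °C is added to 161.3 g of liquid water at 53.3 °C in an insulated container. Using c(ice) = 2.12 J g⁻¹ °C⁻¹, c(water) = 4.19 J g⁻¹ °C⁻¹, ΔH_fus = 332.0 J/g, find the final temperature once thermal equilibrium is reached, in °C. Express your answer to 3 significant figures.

T_f = 9.60 °C

Heat to bring ice to 0 °C and melt it: q₁ = 75.1×2.12×9.9 + 75.1×332.0 = 26509 J
Heat the water can supply cooling to 0 °C: 161.3×4.19×53.3 = 36022.6 J > q₁, so all ice melts.
Energy balance: 161.3×4.19×(53.3 − T) = 26509 + 75.1×4.19×(T − 0)
675.847(53.3 − T) = 26509 + 314.669 T
36022.6 − 26509 = 990.516 T
T = 9513.6 / 990.516 = 9.6047 °C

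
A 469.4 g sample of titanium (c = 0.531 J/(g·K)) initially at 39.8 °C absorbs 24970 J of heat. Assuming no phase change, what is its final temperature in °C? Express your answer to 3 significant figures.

ΔT = q / (m c) = 24970 / (469.4 × 0.531) = 100.2 °C
T_f = 39.8 + 100.2 = 140.0 °C

T_f = 140 °C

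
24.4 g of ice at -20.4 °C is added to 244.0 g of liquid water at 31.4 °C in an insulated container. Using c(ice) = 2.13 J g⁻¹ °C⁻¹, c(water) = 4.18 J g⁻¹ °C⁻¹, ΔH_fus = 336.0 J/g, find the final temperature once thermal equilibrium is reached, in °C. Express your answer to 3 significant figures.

T_f = 20.3 °C

Heat to bring ice to 0 °C and melt it: q₁ = 24.4×2.13×20.4 + 24.4×336.0 = 9258.6 J
Heat the water can supply cooling to 0 °C: 244.0×4.18×31.4 = 32025.5 J > q₁, so all ice melts.
Energy balance: 244.0×4.18×(31.4 − T) = 9258.6 + 24.4×4.18×(T − 0)
1019.92(31.4 − T) = 9258.6 + 101.992 T
32025.5 − 9258.6 = 1121.912 T
T = 22766.9 / 1121.912 = 20.29 °C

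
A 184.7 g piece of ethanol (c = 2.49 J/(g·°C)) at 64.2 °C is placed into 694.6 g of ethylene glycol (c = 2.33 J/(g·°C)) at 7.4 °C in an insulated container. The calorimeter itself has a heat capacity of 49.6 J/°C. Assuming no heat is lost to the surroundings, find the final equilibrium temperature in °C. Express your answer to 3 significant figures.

Heat lost by ethanol = heat gained by ethylene glycol + calorimeter.
(184.7)(2.49)(64.2 − T) = [(694.6)(2.33) + 49.6](T − 7.4)
459.903 (64.2 − T) = 1668.018 (T − 7.4)
29526 − 459.903 T = 1668.018 T − 12343
41869 = 2127.921 T
T = 19.68 °C

T_f = 19.7 °C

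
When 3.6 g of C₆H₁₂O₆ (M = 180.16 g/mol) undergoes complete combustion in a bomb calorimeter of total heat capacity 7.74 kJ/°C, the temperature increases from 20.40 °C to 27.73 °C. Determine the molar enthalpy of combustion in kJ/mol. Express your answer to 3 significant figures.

ΔT = 27.73 − 20.40 = 7.33 °C
q_cal = C_cal × ΔT = 7.74 × 7.33 = 56.7342 kJ
n = 3.6 / 180.16 = 0.01998 mol
q_rxn = −q_cal = -56.7342 kJ
ΔH = -56.7342 / 0.01998 = -2840 kJ/mol

ΔH = -2840 kJ/mol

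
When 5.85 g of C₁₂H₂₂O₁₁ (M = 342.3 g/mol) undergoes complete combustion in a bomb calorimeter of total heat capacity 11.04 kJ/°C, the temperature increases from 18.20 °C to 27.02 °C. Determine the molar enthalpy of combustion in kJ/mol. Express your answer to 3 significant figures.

ΔH = -5700 kJ/mol

ΔT = 27.02 − 18.20 = 8.82 °C
q_cal = C_cal × ΔT = 11.04 × 8.82 = 97.3728 kJ
n = 5.85 / 342.3 = 0.01709 mol
q_rxn = −q_cal = -97.3728 kJ
ΔH = -97.3728 / 0.01709 = -5698 kJ/mol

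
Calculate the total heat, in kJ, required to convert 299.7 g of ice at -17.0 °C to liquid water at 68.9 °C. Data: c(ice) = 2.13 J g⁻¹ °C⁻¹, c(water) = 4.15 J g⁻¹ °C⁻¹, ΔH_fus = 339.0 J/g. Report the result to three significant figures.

q = 198 kJ

q1 (heat ice -17.0→0.0 °C): 299.7 × 2.13 × 17.0 = 10852 J
q2 (melt at 0 °C): 299.7 × 339.0 = 101598 J
q3 (heat water 0.0→68.9 °C): 299.7 × 4.15 × 68.9 = 85695 J
Total: 10852 + 101598 + 85695 = 198145 J = 198 kJ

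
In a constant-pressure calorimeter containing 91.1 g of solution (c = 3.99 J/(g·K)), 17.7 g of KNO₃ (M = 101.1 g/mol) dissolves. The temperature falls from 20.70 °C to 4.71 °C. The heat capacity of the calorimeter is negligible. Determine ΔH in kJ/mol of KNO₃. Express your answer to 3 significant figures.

ΔH = 33.2 kJ/mol

|ΔT| = |4.71 − 20.70| = 15.99 °C
|q_surr| = (91.1 × 3.99) × 15.99 = 363.489 × 15.99 = 5812 J
n(KNO₃) = 17.7 / 101.1 = 0.1751 mol
Temperature fell, so q_rxn = +|q_surr| = 5.812 kJ
ΔH = q_rxn / n = 33.19 kJ/mol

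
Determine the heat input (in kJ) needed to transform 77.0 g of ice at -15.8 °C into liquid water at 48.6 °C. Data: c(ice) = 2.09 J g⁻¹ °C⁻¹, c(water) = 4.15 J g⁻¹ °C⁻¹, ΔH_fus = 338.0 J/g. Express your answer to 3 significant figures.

q1 (heat ice -15.8→0.0 °C): 77.0 × 2.09 × 15.8 = 2543 J
q2 (melt at 0 °C): 77.0 × 338.0 = 26026 J
q3 (heat water 0.0→48.6 °C): 77.0 × 4.15 × 48.6 = 15530 J
Total: 2543 + 26026 + 15530 = 44099 J = 44.1 kJ

q = 44.1 kJ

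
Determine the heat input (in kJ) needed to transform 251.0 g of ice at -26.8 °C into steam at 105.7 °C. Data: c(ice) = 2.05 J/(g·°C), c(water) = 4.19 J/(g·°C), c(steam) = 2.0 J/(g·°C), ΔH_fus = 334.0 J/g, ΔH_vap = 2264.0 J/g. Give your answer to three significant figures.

q1 (heat ice -26.8→0.0 °C): 251.0 × 2.05 × 26.8 = 13790 J
q2 (melt at 0 °C): 251.0 × 334.0 = 83834 J
q3 (heat water 0.0→100.0 °C): 251.0 × 4.19 × 100.0 = 105169 J
q4 (vaporize at 100 °C): 251.0 × 2264.0 = 568264 J
q5 (heat steam 100.0→105.7 °C): 251.0 × 2.0 × 5.7 = 2861 J
Total: 13790 + 83834 + 105169 + 568264 + 2861 = 773918 J = 774 kJ

q = 774 kJ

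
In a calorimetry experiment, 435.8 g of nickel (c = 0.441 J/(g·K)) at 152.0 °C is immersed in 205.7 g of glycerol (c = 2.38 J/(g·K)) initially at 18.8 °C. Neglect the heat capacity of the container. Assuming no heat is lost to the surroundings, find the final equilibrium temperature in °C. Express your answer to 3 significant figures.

Heat lost by nickel = heat gained by glycerol.
(435.8)(0.441)(152.0 − T) = (205.7)(2.38)(T − 18.8)
192.1878 (152.0 − T) = 489.566 (T − 18.8)
29213 − 192.1878 T = 489.566 T − 9203.8
38416.8 = 681.7538 T
T = 56.34996 °C

T_f = 56.3 °C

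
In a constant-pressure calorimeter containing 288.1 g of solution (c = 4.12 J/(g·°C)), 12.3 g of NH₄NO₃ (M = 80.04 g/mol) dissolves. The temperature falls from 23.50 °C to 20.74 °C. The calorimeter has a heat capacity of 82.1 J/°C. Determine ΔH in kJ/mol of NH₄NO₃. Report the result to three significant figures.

ΔH = 22.8 kJ/mol

|ΔT| = |20.74 − 23.50| = 2.76 °C
|q_surr| = (288.1 × 4.12 + 82.1) × 2.76 = 1269.072 × 2.76 = 3503 J
n(NH₄NO₃) = 12.3 / 80.04 = 0.1537 mol
Temperature fell, so q_rxn = +|q_surr| = 3.503 kJ
ΔH = q_rxn / n = 22.79 kJ/mol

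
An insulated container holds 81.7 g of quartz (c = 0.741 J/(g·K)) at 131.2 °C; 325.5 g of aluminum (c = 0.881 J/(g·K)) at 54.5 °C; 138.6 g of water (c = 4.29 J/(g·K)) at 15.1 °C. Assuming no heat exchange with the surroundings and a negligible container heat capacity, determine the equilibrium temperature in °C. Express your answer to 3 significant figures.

Σ mᵢcᵢ(T − Tᵢ) = 0  ⇒  T = Σ mᵢcᵢTᵢ / Σ mᵢcᵢ
Σ mᵢcᵢ = 81.7×0.741 + 325.5×0.881 + 138.6×4.29 = 941.8992
Σ mᵢcᵢTᵢ = 60.5397×131.2 + 286.7655×54.5 + 594.594×15.1 = 32550
T = 32550 / 941.8992 = 34.56 °C

T_f = 34.6 °C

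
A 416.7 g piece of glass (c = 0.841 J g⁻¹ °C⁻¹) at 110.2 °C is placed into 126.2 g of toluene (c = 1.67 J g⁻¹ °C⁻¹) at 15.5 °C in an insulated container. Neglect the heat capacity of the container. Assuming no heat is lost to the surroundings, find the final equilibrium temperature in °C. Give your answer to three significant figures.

T_f = 74.6 °C

Heat lost by glass = heat gained by toluene.
(416.7)(0.841)(110.2 − T) = (126.2)(1.67)(T − 15.5)
350.4447 (110.2 − T) = 210.754 (T − 15.5)
38619 − 350.4447 T = 210.754 T − 3266.7
41885.7 = 561.1987 T
T = 74.64 °C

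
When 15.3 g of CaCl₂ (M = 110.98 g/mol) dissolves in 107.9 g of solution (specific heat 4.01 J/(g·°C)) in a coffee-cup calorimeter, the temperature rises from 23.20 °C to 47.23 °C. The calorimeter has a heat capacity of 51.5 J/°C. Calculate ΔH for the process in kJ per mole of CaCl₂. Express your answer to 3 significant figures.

|ΔT| = |47.23 − 23.20| = 24.03 °C
|q_surr| = (107.9 × 4.01 + 51.5) × 24.03 = 484.179 × 24.03 = 11635 J
n(CaCl₂) = 15.3 / 110.98 = 0.13786 mol
Temperature rose, so q_rxn = −|q_surr| = -11.635 kJ
ΔH = q_rxn / n = -84.40 kJ/mol

ΔH = -84.4 kJ/mol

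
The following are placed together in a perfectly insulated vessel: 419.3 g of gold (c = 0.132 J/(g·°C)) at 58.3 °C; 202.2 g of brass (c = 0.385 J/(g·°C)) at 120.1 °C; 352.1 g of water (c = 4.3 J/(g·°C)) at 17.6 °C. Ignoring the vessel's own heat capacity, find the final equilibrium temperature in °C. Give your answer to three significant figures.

T_f = 23.8 °C

Σ mᵢcᵢ(T − Tᵢ) = 0  ⇒  T = Σ mᵢcᵢTᵢ / Σ mᵢcᵢ
Σ mᵢcᵢ = 419.3×0.132 + 202.2×0.385 + 352.1×4.3 = 1647.2246
Σ mᵢcᵢTᵢ = 55.3476×58.3 + 77.847×120.1 + 1514.03×17.6 = 39223
T = 39223 / 1647.2246 = 23.81 °C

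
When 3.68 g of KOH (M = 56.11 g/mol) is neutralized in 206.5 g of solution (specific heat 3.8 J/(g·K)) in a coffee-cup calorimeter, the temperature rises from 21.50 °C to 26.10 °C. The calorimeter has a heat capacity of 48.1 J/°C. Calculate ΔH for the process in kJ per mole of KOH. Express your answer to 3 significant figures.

|ΔT| = |26.10 − 21.50| = 4.60 °C
|q_surr| = (206.5 × 3.8 + 48.1) × 4.60 = 832.8 × 4.60 = 3831 J
n(KOH) = 3.68 / 56.11 = 0.06559 mol
Temperature rose, so q_rxn = −|q_surr| = -3.831 kJ
ΔH = q_rxn / n = -58.41 kJ/mol

ΔH = -58.4 kJ/mol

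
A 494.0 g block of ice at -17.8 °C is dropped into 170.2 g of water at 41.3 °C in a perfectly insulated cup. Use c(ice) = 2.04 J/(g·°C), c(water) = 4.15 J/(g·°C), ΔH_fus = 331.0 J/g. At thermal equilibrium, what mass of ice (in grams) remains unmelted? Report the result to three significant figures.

m_ice remaining = 460 g

Heat to warm all ice to 0 °C: 494.0×2.04×17.8 = 17938 J
Heat released by water cooling to 0 °C: 170.2×4.15×41.3 = 29171 J
29171 J < 17938 + 494.0×331.0 = 181452 J, so not all ice melts; final T = 0 °C.
Heat left for melting: 29171 − 17938 = 11233 J
Mass melted = 11233 / 331.0 = 33.94 g
Ice remaining = 494.0 − 33.94 = 460.06 g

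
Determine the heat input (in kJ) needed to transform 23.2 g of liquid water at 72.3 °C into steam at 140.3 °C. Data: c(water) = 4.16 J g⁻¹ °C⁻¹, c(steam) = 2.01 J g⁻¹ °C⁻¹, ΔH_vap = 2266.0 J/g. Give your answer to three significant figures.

q = 57.1 kJ

q1 (heat water 72.3→100.0 °C): 23.2 × 4.16 × 27.7 = 2673 J
q2 (vaporize at 100 °C): 23.2 × 2266.0 = 52571 J
q3 (heat steam 100.0→140.3 °C): 23.2 × 2.01 × 40.3 = 1879 J
Total: 2673 + 52571 + 1879 = 57123 J = 57.1 kJ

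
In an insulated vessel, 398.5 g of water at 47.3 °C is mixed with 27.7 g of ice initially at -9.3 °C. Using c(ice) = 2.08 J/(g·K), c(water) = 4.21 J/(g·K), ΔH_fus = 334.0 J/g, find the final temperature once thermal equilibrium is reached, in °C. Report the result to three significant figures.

Heat to bring ice to 0 °C and melt it: q₁ = 27.7×2.08×9.3 + 27.7×334.0 = 9787.6 J
Heat the water can supply cooling to 0 °C: 398.5×4.21×47.3 = 79354.5 J > q₁, so all ice melts.
Energy balance: 398.5×4.21×(47.3 − T) = 9787.6 + 27.7×4.21×(T − 0)
1677.685(47.3 − T) = 9787.6 + 116.617 T
79354.5 − 9787.6 = 1794.302 T
T = 69566.9 / 1794.302 = 38.77 °C

T_f = 38.8 °C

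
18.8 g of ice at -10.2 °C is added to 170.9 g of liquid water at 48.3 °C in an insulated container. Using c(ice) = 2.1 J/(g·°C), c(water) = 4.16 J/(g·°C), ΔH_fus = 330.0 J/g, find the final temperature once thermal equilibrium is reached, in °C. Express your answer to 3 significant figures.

T_f = 35.1 °C

Heat to bring ice to 0 °C and melt it: q₁ = 18.8×2.1×10.2 + 18.8×330.0 = 6606.7 J
Heat the water can supply cooling to 0 °C: 170.9×4.16×48.3 = 34338.6 J > q₁, so all ice melts.
Energy balance: 170.9×4.16×(48.3 − T) = 6606.7 + 18.8×4.16×(T − 0)
710.944(48.3 − T) = 6606.7 + 78.208 T
34338.6 − 6606.7 = 789.152 T
T = 27731.9 / 789.152 = 35.14 °C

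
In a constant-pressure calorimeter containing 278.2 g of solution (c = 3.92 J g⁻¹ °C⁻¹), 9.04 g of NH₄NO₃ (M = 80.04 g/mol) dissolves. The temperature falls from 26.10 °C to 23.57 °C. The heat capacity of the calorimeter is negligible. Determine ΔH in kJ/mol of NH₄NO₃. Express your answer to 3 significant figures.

ΔH = 24.4 kJ/mol

|ΔT| = |23.57 − 26.10| = 2.53 °C
|q_surr| = (278.2 × 3.92) × 2.53 = 1090.544 × 2.53 = 2759 J
n(NH₄NO₃) = 9.04 / 80.04 = 0.1129 mol
Temperature fell, so q_rxn = +|q_surr| = 2.759 kJ
ΔH = q_rxn / n = 24.44 kJ/mol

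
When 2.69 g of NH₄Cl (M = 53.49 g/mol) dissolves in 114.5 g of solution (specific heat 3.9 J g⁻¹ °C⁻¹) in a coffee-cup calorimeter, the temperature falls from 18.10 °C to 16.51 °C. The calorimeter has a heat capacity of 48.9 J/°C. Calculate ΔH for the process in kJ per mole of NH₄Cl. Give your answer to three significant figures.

|ΔT| = |16.51 − 18.10| = 1.59 °C
|q_surr| = (114.5 × 3.9 + 48.9) × 1.59 = 495.45 × 1.59 = 787.8 J
n(NH₄Cl) = 2.69 / 53.49 = 0.05029 mol
Temperature fell, so q_rxn = +|q_surr| = 0.7878 kJ
ΔH = q_rxn / n = 15.67 kJ/mol

ΔH = 15.7 kJ/mol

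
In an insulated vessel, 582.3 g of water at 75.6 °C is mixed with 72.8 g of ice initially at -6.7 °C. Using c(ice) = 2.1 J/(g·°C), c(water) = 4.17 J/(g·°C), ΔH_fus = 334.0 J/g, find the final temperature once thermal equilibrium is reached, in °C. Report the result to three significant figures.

T_f = 57.9 °C

Heat to bring ice to 0 °C and melt it: q₁ = 72.8×2.1×6.7 + 72.8×334.0 = 25339 J
Heat the water can supply cooling to 0 °C: 582.3×4.17×75.6 = 183571 J > q₁, so all ice melts.
Energy balance: 582.3×4.17×(75.6 − T) = 25339 + 72.8×4.17×(T − 0)
2428.191(75.6 − T) = 25339 + 303.576 T
183571 − 25339 = 2731.767 T
T = 158232 / 2731.767 = 57.92 °C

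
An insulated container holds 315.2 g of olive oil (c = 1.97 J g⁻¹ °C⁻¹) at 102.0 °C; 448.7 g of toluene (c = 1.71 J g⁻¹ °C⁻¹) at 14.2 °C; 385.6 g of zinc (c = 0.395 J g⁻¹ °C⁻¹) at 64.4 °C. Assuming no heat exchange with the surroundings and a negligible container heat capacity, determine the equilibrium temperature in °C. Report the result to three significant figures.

T_f = 54.6 °C

Σ mᵢcᵢ(T − Tᵢ) = 0  ⇒  T = Σ mᵢcᵢTᵢ / Σ mᵢcᵢ
Σ mᵢcᵢ = 315.2×1.97 + 448.7×1.71 + 385.6×0.395 = 1540.533
Σ mᵢcᵢTᵢ = 620.944×102.0 + 767.277×14.2 + 152.312×64.4 = 84041
T = 84041 / 1540.533 = 54.55 °C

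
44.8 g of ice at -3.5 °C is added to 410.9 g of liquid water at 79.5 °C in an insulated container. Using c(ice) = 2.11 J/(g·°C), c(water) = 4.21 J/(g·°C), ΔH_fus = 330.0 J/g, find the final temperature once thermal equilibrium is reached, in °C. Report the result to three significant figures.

T_f = 63.8 °C

Heat to bring ice to 0 °C and melt it: q₁ = 44.8×2.11×3.5 + 44.8×330.0 = 15115 J
Heat the water can supply cooling to 0 °C: 410.9×4.21×79.5 = 137526 J > q₁, so all ice melts.
Energy balance: 410.9×4.21×(79.5 − T) = 15115 + 44.8×4.21×(T − 0)
1729.889(79.5 − T) = 15115 + 188.608 T
137526 − 15115 = 1918.497 T
T = 122411 / 1918.497 = 63.81 °C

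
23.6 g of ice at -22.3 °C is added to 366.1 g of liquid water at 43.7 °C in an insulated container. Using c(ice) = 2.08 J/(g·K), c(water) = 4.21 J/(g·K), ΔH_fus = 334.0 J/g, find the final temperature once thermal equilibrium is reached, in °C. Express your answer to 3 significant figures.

Heat to bring ice to 0 °C and melt it: q₁ = 23.6×2.08×22.3 + 23.6×334.0 = 8977.1 J
Heat the water can supply cooling to 0 °C: 366.1×4.21×43.7 = 67354.0 J > q₁, so all ice melts.
Energy balance: 366.1×4.21×(43.7 − T) = 8977.1 + 23.6×4.21×(T − 0)
1541.281(43.7 − T) = 8977.1 + 99.356 T
67354.0 − 8977.1 = 1640.637 T
T = 58376.9 / 1640.637 = 35.58 °C

T_f = 35.6 °C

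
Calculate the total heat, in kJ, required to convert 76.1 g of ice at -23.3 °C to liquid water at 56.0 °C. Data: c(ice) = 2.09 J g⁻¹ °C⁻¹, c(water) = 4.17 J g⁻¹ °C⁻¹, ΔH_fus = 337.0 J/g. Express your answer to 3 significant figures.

q1 (heat ice -23.3→0.0 °C): 76.1 × 2.09 × 23.3 = 3706 J
q2 (melt at 0 °C): 76.1 × 337.0 = 25646 J
q3 (heat water 0.0→56.0 °C): 76.1 × 4.17 × 56.0 = 17771 J
Total: 3706 + 25646 + 17771 = 47123 J = 47.1 kJ

q = 47.1 kJ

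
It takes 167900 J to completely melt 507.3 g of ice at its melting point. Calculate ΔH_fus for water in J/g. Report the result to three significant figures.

ΔH_fus = 331 J/g

ΔH_fus = q / m = 167900 / 507.3 = 331 J/g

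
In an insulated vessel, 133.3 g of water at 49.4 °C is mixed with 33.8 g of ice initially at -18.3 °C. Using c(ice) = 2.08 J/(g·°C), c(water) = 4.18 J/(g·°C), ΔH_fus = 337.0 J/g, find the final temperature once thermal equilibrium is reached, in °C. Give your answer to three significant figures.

Heat to bring ice to 0 °C and melt it: q₁ = 33.8×2.08×18.3 + 33.8×337.0 = 12677 J
Heat the water can supply cooling to 0 °C: 133.3×4.18×49.4 = 27525.4 J > q₁, so all ice melts.
Energy balance: 133.3×4.18×(49.4 − T) = 12677 + 33.8×4.18×(T − 0)
557.194(49.4 − T) = 12677 + 141.284 T
27525.4 − 12677 = 698.478 T
T = 14848.4 / 698.478 = 21.26 °C

T_f = 21.3 °C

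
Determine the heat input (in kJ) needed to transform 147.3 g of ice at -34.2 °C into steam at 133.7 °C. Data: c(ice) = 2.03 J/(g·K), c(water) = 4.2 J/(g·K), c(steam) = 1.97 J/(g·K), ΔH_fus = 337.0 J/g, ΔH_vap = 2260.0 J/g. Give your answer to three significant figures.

q = 464 kJ

q1 (heat ice -34.2→0.0 °C): 147.3 × 2.03 × 34.2 = 10226 J
q2 (melt at 0 °C): 147.3 × 337.0 = 49640 J
q3 (heat water 0.0→100.0 °C): 147.3 × 4.2 × 100.0 = 61866 J
q4 (vaporize at 100 °C): 147.3 × 2260.0 = 332898 J
q5 (heat steam 100.0→133.7 °C): 147.3 × 1.97 × 33.7 = 9779 J
Total: 10226 + 49640 + 61866 + 332898 + 9779 = 464409 J = 464 kJ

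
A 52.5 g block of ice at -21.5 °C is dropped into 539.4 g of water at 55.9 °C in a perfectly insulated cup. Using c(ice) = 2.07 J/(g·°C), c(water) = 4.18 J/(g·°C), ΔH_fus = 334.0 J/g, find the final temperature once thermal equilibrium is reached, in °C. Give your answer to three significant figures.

T_f = 42.9 °C

Heat to bring ice to 0 °C and melt it: q₁ = 52.5×2.07×21.5 + 52.5×334.0 = 19872 J
Heat the water can supply cooling to 0 °C: 539.4×4.18×55.9 = 126037 J > q₁, so all ice melts.
Energy balance: 539.4×4.18×(55.9 − T) = 19872 + 52.5×4.18×(T − 0)
2254.692(55.9 − T) = 19872 + 219.45 T
126037 − 19872 = 2474.142 T
T = 106165 / 2474.142 = 42.91 °C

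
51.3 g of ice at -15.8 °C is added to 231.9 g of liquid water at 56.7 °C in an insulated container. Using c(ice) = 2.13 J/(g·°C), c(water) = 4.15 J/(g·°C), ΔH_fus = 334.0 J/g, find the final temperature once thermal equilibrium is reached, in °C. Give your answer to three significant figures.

T_f = 30.4 °C

Heat to bring ice to 0 °C and melt it: q₁ = 51.3×2.13×15.8 + 51.3×334.0 = 18861 J
Heat the water can supply cooling to 0 °C: 231.9×4.15×56.7 = 54567.2 J > q₁, so all ice melts.
Energy balance: 231.9×4.15×(56.7 − T) = 18861 + 51.3×4.15×(T − 0)
962.385(56.7 − T) = 18861 + 212.895 T
54567.2 − 18861 = 1175.280 T
T = 35706.2 / 1175.280 = 30.38 °C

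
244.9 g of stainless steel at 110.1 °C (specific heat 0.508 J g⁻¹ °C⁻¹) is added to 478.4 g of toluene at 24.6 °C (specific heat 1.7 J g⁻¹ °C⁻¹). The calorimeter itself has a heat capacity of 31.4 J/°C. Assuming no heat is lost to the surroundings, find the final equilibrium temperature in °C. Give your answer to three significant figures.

Heat lost by stainless steel = heat gained by toluene + calorimeter.
(244.9)(0.508)(110.1 − T) = [(478.4)(1.7) + 31.4](T − 24.6)
124.4092 (110.1 − T) = 844.68 (T − 24.6)
13697 − 124.4092 T = 844.68 T − 20779
34476 = 969.0892 T
T = 35.58 °C

T_f = 35.6 °C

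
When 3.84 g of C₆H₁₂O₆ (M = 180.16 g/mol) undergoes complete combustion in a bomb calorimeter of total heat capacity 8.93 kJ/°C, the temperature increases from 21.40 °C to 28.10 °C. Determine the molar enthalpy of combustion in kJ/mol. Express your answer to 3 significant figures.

ΔH = -2810 kJ/mol

ΔT = 28.10 − 21.40 = 6.70 °C
q_cal = C_cal × ΔT = 8.93 × 6.70 = 59.831 kJ
n = 3.84 / 180.16 = 0.02131 mol
q_rxn = −q_cal = -59.831 kJ
ΔH = -59.831 / 0.02131 = -2808 kJ/mol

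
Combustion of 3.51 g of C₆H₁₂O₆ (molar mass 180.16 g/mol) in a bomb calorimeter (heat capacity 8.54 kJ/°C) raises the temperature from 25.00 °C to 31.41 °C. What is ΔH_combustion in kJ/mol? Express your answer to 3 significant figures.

ΔH = -2810 kJ/mol

ΔT = 31.41 − 25.00 = 6.41 °C
q_cal = C_cal × ΔT = 8.54 × 6.41 = 54.7414 kJ
n = 3.51 / 180.16 = 0.01948 mol
q_rxn = −q_cal = -54.7414 kJ
ΔH = -54.7414 / 0.01948 = -2810 kJ/mol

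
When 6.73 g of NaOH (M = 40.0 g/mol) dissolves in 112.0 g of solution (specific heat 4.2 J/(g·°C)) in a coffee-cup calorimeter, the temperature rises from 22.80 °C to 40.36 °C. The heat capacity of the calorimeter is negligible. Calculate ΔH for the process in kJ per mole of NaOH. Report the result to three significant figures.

|ΔT| = |40.36 − 22.80| = 17.56 °C
|q_surr| = (112.0 × 4.2) × 17.56 = 470.4 × 17.56 = 8260 J
n(NaOH) = 6.73 / 40.0 = 0.1683 mol
Temperature rose, so q_rxn = −|q_surr| = -8.260 kJ
ΔH = q_rxn / n = -49.08 kJ/mol

ΔH = -49.1 kJ/mol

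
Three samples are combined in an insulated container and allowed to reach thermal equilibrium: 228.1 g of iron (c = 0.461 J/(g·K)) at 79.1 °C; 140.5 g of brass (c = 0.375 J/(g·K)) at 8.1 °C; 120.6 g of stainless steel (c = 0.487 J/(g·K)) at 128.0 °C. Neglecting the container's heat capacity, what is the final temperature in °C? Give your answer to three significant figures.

Σ mᵢcᵢ(T − Tᵢ) = 0  ⇒  T = Σ mᵢcᵢTᵢ / Σ mᵢcᵢ
Σ mᵢcᵢ = 228.1×0.461 + 140.5×0.375 + 120.6×0.487 = 216.5738
Σ mᵢcᵢTᵢ = 105.1541×79.1 + 52.6875×8.1 + 58.7322×128.0 = 16262
T = 16262 / 216.5738 = 75.09 °C

T_f = 75.1 °C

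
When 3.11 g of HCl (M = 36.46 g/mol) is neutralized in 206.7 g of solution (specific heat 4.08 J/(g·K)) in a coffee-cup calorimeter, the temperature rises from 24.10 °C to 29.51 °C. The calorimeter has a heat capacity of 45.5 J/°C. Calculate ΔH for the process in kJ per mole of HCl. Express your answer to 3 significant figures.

|ΔT| = |29.51 − 24.10| = 5.41 °C
|q_surr| = (206.7 × 4.08 + 45.5) × 5.41 = 888.836 × 5.41 = 4809 J
n(HCl) = 3.11 / 36.46 = 0.08530 mol
Temperature rose, so q_rxn = −|q_surr| = -4.809 kJ
ΔH = q_rxn / n = -56.38 kJ/mol

ΔH = -56.4 kJ/mol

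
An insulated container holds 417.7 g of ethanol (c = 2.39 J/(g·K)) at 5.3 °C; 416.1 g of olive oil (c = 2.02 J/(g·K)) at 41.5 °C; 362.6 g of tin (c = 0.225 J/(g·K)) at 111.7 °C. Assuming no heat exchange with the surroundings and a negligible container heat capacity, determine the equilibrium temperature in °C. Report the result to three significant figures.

Σ mᵢcᵢ(T − Tᵢ) = 0  ⇒  T = Σ mᵢcᵢTᵢ / Σ mᵢcᵢ
Σ mᵢcᵢ = 417.7×2.39 + 416.1×2.02 + 362.6×0.225 = 1920.410
Σ mᵢcᵢTᵢ = 998.303×5.3 + 840.522×41.5 + 81.585×111.7 = 49286
T = 49286 / 1920.410 = 25.66 °C

T_f = 25.7 °C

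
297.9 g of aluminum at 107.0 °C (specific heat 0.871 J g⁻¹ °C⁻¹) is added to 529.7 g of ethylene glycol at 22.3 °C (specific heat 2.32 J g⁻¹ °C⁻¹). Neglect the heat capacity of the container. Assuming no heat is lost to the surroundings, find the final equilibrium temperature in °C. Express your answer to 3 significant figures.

Heat lost by aluminum = heat gained by ethylene glycol.
(297.9)(0.871)(107.0 − T) = (529.7)(2.32)(T − 22.3)
259.4709 (107.0 − T) = 1228.904 (T − 22.3)
27763 − 259.4709 T = 1228.904 T − 27405
55168 = 1488.3749 T
T = 37.07 °C

T_f = 37.1 °C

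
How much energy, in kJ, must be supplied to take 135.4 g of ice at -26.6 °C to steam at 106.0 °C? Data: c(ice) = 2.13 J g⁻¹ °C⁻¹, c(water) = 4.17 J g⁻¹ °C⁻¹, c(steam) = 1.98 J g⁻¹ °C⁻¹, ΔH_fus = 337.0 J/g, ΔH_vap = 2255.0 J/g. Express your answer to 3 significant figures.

q1 (heat ice -26.6→0.0 °C): 135.4 × 2.13 × 26.6 = 7671 J
q2 (melt at 0 °C): 135.4 × 337.0 = 45630 J
q3 (heat water 0.0→100.0 °C): 135.4 × 4.17 × 100.0 = 56462 J
q4 (vaporize at 100 °C): 135.4 × 2255.0 = 305327 J
q5 (heat steam 100.0→106.0 °C): 135.4 × 1.98 × 6.0 = 1609 J
Total: 7671 + 45630 + 56462 + 305327 + 1609 = 416699 J = 417 kJ

q = 417 kJ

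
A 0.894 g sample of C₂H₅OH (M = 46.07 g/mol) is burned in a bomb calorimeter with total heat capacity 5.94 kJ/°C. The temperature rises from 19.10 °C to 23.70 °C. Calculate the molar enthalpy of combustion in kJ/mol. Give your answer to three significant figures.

ΔH = -1410 kJ/mol

ΔT = 23.70 − 19.10 = 4.60 °C
q_cal = C_cal × ΔT = 5.94 × 4.60 = 27.324 kJ
n = 0.894 / 46.07 = 0.01941 mol
q_rxn = −q_cal = -27.324 kJ
ΔH = -27.324 / 0.01941 = -1408 kJ/mol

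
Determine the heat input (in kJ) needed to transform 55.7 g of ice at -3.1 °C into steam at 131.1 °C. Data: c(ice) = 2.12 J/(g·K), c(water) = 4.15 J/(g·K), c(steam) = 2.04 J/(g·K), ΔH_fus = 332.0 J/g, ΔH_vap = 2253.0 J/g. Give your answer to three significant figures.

q1 (heat ice -3.1→0.0 °C): 55.7 × 2.12 × 3.1 = 366 J
q2 (melt at 0 °C): 55.7 × 332.0 = 18492 J
q3 (heat water 0.0→100.0 °C): 55.7 × 4.15 × 100.0 = 23116 J
q4 (vaporize at 100 °C): 55.7 × 2253.0 = 125492 J
q5 (heat steam 100.0→131.1 °C): 55.7 × 2.04 × 31.1 = 3534 J
Total: 366 + 18492 + 23116 + 125492 + 3534 = 171000 J = 171 kJ

q = 171 kJ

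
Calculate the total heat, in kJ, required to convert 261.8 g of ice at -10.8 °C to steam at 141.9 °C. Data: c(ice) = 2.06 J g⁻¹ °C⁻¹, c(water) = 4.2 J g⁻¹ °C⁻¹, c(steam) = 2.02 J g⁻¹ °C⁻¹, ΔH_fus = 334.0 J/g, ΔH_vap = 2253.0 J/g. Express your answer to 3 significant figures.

q = 815 kJ

q1 (heat ice -10.8→0.0 °C): 261.8 × 2.06 × 10.8 = 5825 J
q2 (melt at 0 °C): 261.8 × 334.0 = 87441 J
q3 (heat water 0.0→100.0 °C): 261.8 × 4.2 × 100.0 = 109956 J
q4 (vaporize at 100 °C): 261.8 × 2253.0 = 589835 J
q5 (heat steam 100.0→141.9 °C): 261.8 × 2.02 × 41.9 = 22158 J
Total: 5825 + 87441 + 109956 + 589835 + 22158 = 815215 J = 815 kJ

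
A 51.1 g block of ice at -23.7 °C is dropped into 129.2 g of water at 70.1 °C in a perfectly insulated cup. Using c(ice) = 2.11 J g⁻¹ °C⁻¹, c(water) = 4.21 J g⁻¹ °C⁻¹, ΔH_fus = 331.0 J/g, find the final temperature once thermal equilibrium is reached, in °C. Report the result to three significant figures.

Heat to bring ice to 0 °C and melt it: q₁ = 51.1×2.11×23.7 + 51.1×331.0 = 19469 J
Heat the water can supply cooling to 0 °C: 129.2×4.21×70.1 = 38129.6 J > q₁, so all ice melts.
Energy balance: 129.2×4.21×(70.1 − T) = 19469 + 51.1×4.21×(T − 0)
543.932(70.1 − T) = 19469 + 215.131 T
38129.6 − 19469 = 759.063 T
T = 18660.6 / 759.063 = 24.58 °C

T_f = 24.6 °C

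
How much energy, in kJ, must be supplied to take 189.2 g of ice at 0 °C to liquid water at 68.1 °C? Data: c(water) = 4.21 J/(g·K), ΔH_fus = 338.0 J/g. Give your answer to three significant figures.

q = 118 kJ

q1 (melt at 0 °C): 189.2 × 338.0 = 63950 J
q2 (heat water 0.0→68.1 °C): 189.2 × 4.21 × 68.1 = 54244 J
Total: 63950 + 54244 = 118194 J = 118 kJ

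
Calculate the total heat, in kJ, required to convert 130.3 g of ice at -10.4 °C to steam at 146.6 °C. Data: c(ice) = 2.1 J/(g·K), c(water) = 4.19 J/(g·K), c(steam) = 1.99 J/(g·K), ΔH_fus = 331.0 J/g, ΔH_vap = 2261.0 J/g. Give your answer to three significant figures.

q = 407 kJ

q1 (heat ice -10.4→0.0 °C): 130.3 × 2.1 × 10.4 = 2846 J
q2 (melt at 0 °C): 130.3 × 331.0 = 43129 J
q3 (heat water 0.0→100.0 °C): 130.3 × 4.19 × 100.0 = 54596 J
q4 (vaporize at 100 °C): 130.3 × 2261.0 = 294608 J
q5 (heat steam 100.0→146.6 °C): 130.3 × 1.99 × 46.6 = 12083 J
Total: 2846 + 43129 + 54596 + 294608 + 12083 = 407262 J = 407 kJ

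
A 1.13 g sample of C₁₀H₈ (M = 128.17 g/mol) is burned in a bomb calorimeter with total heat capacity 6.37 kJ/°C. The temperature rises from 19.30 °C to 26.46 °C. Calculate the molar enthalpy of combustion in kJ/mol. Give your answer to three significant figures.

ΔT = 26.46 − 19.30 = 7.16 °C
q_cal = C_cal × ΔT = 6.37 × 7.16 = 45.6092 kJ
n = 1.13 / 128.17 = 0.008816 mol
q_rxn = −q_cal = -45.6092 kJ
ΔH = -45.6092 / 0.008816 = -5173 kJ/mol

ΔH = -5170 kJ/mol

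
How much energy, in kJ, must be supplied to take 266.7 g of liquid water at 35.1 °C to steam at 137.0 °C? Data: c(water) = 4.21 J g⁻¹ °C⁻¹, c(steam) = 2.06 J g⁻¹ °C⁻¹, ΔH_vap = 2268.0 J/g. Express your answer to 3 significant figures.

q1 (heat water 35.1→100.0 °C): 266.7 × 4.21 × 64.9 = 72870 J
q2 (vaporize at 100 °C): 266.7 × 2268.0 = 604876 J
q3 (heat steam 100.0→137.0 °C): 266.7 × 2.06 × 37.0 = 20328 J
Total: 72870 + 604876 + 20328 = 698074 J = 698 kJ

q = 698 kJ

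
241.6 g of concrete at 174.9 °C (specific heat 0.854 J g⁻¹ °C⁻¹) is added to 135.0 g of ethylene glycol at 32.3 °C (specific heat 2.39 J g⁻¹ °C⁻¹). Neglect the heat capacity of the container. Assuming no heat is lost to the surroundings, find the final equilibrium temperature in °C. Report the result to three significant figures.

Heat lost by concrete = heat gained by ethylene glycol.
(241.6)(0.854)(174.9 − T) = (135.0)(2.39)(T − 32.3)
206.3264 (174.9 − T) = 322.65 (T − 32.3)
36086 − 206.3264 T = 322.65 T − 10422
46508 = 528.9764 T
T = 87.92 °C

T_f = 87.9 °C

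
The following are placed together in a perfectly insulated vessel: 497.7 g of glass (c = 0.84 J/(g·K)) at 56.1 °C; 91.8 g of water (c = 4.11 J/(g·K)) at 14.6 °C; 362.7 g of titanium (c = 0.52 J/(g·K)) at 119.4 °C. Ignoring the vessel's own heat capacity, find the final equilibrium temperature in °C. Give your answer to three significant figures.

T_f = 52.3 °C

Σ mᵢcᵢ(T − Tᵢ) = 0  ⇒  T = Σ mᵢcᵢTᵢ / Σ mᵢcᵢ
Σ mᵢcᵢ = 497.7×0.84 + 91.8×4.11 + 362.7×0.52 = 983.970
Σ mᵢcᵢTᵢ = 418.068×56.1 + 377.298×14.6 + 188.604×119.4 = 51481
T = 51481 / 983.970 = 52.32 °C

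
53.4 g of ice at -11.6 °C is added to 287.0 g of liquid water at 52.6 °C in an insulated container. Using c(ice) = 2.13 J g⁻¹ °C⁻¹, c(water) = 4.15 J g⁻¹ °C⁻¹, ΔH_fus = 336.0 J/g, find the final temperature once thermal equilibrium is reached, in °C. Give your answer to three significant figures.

Heat to bring ice to 0 °C and melt it: q₁ = 53.4×2.13×11.6 + 53.4×336.0 = 19262 J
Heat the water can supply cooling to 0 °C: 287.0×4.15×52.6 = 62649.2 J > q₁, so all ice melts.
Energy balance: 287.0×4.15×(52.6 − T) = 19262 + 53.4×4.15×(T − 0)
1191.05(52.6 − T) = 19262 + 221.61 T
62649.2 − 19262 = 1412.66 T
T = 43387.2 / 1412.66 = 30.71 °C

T_f = 30.7 °C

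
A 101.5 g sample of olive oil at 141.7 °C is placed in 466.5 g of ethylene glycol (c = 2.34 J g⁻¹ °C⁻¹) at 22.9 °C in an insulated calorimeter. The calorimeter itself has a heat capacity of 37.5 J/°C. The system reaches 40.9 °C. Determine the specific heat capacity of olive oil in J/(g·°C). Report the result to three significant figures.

c = 1.99 J/(g·°C)

q_gained = (466.5 × 2.34 + 37.5) × (40.9 − 22.9) = 20320 J
q_lost = 101.5 × c × (141.7 − 40.9) = 10231.2 c
Set equal: c = 20320 / 10231.2 = 1.99 J/(g·°C)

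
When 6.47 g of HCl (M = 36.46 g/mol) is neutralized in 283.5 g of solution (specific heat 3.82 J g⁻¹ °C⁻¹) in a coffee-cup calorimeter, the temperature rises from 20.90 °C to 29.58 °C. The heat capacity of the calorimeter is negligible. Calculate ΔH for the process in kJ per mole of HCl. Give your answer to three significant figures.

ΔH = -53.0 kJ/mol

|ΔT| = |29.58 − 20.90| = 8.68 °C
|q_surr| = (283.5 × 3.82) × 8.68 = 1082.97 × 8.68 = 9400 J
n(HCl) = 6.47 / 36.46 = 0.1775 mol
Temperature rose, so q_rxn = −|q_surr| = -9.400 kJ
ΔH = q_rxn / n = -52.96 kJ/mol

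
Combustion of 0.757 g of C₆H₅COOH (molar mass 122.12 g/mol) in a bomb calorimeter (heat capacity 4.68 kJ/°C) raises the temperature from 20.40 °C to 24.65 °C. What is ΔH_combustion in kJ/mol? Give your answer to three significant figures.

ΔT = 24.65 − 20.40 = 4.25 °C
q_cal = C_cal × ΔT = 4.68 × 4.25 = 19.89 kJ
n = 0.757 / 122.12 = 0.006199 mol
q_rxn = −q_cal = -19.89 kJ
ΔH = -19.89 / 0.006199 = -3209 kJ/mol

ΔH = -3210 kJ/mol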